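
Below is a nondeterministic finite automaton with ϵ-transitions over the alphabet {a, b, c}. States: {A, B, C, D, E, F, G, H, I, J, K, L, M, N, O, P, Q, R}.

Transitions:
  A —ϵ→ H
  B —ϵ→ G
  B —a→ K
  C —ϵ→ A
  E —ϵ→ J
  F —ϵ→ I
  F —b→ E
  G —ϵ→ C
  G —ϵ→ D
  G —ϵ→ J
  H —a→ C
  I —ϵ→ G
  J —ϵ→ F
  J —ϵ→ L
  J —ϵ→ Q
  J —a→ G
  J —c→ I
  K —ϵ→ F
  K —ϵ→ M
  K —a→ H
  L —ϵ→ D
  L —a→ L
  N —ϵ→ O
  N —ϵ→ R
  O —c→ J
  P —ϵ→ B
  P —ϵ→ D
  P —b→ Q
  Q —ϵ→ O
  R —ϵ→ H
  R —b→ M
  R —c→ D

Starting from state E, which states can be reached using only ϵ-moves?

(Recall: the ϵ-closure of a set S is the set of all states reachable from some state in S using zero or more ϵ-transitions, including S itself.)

Start with {E}.
From E via ϵ: add J.
From J via ϵ: add F, L, Q.
From F via ϵ: add I.
From L via ϵ: add D.
From Q via ϵ: add O.
From I via ϵ: add G.
From G via ϵ: add C.
From C via ϵ: add A.
From A via ϵ: add H.
No new states can be added; the closed set is {A, C, D, E, F, G, H, I, J, L, O, Q}.

{A, C, D, E, F, G, H, I, J, L, O, Q}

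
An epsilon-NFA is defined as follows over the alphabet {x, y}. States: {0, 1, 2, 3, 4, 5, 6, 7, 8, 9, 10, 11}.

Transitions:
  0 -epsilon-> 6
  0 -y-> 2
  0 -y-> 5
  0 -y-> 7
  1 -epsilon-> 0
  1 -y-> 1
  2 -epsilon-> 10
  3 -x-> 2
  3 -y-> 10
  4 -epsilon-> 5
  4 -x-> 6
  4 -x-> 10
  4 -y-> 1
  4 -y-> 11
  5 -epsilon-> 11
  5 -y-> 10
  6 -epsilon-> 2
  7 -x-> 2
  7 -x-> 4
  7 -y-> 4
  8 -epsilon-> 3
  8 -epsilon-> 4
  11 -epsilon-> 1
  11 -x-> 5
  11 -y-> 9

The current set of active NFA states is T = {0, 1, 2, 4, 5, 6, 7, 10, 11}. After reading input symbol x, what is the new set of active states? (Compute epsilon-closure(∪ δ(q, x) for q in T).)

4 on x → {6, 10}.
7 on x → {2, 4}.
11 on x → {5}.
No x-transition from 0, 1, 2, 5, 6, 10.
Union after reading x: {2, 4, 5, 6, 10}.
Now take the epsilon-closure:
From 5 via epsilon: add 11.
From 11 via epsilon: add 1.
From 1 via epsilon: add 0.
No new states can be added; the closed set is {0, 1, 2, 4, 5, 6, 10, 11}.

{0, 1, 2, 4, 5, 6, 10, 11}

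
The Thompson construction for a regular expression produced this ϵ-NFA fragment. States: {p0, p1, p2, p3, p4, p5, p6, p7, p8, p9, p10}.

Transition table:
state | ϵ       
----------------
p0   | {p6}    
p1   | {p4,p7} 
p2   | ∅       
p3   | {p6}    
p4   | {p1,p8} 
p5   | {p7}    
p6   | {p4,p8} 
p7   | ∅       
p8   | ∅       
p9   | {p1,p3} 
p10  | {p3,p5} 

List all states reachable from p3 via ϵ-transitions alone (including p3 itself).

{p1, p3, p4, p6, p7, p8}

Start with {p3}.
From p3 via ϵ: add p6.
From p6 via ϵ: add p4, p8.
From p4 via ϵ: add p1.
From p1 via ϵ: add p7.
No new states can be added; the closed set is {p1, p3, p4, p6, p7, p8}.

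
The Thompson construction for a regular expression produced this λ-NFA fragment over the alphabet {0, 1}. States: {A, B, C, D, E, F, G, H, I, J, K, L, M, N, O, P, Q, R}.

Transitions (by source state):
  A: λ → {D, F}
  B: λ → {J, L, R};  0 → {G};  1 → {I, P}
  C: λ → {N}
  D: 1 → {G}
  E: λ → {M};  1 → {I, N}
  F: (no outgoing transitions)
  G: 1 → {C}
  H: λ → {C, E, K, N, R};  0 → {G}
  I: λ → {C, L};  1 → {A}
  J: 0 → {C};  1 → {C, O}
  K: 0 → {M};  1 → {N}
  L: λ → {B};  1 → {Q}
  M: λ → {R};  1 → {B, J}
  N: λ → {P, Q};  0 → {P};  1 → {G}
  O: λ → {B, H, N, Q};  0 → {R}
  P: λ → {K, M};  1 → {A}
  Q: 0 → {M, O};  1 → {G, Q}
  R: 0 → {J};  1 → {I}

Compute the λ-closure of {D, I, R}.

{B, C, D, I, J, K, L, M, N, P, Q, R}

Start with {D, I, R}.
From I via λ: add C, L.
From C via λ: add N.
From L via λ: add B.
From B via λ: add J.
From N via λ: add P, Q.
From P via λ: add K, M.
No new states can be added; the closed set is {B, C, D, I, J, K, L, M, N, P, Q, R}.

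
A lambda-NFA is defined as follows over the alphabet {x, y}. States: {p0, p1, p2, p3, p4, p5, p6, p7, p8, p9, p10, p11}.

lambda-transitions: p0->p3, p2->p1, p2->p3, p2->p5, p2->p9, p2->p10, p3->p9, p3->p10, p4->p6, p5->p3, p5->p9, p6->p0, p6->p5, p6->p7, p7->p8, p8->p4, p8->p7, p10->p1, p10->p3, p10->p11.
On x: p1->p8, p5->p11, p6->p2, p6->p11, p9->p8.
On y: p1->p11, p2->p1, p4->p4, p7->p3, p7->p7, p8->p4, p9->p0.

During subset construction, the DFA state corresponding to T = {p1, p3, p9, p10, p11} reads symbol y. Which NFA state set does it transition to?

{p0, p1, p3, p9, p10, p11}

p1 on y → {p11}.
p9 on y → {p0}.
No y-transition from p3, p10, p11.
Union after reading y: {p0, p11}.
Now take the lambda-closure:
From p0 via lambda: add p3.
From p3 via lambda: add p9, p10.
From p10 via lambda: add p1.
No new states can be added; the closed set is {p0, p1, p3, p9, p10, p11}.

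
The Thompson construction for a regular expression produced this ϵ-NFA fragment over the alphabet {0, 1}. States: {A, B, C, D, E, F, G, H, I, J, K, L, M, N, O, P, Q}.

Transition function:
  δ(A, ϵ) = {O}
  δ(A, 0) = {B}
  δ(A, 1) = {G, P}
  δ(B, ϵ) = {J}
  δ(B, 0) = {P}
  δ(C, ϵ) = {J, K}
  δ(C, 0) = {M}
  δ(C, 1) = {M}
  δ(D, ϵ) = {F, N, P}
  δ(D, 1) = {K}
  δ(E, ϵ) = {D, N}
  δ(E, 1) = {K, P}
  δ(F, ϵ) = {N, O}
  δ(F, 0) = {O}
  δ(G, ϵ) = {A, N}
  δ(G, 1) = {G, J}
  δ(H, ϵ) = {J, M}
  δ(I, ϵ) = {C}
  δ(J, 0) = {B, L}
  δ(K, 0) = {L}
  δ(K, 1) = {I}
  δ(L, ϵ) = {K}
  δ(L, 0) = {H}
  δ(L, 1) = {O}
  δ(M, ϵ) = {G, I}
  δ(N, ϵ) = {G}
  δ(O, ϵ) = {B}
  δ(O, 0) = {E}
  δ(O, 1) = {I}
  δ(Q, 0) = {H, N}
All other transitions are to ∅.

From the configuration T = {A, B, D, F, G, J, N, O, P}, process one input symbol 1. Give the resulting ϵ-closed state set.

A on 1 → {G, P}.
D on 1 → {K}.
G on 1 → {G, J}.
O on 1 → {I}.
No 1-transition from B, F, J, N, P.
Union after reading 1: {G, I, J, K, P}.
Now take the ϵ-closure:
From G via ϵ: add A, N.
From I via ϵ: add C.
From A via ϵ: add O.
From O via ϵ: add B.
No new states can be added; the closed set is {A, B, C, G, I, J, K, N, O, P}.

{A, B, C, G, I, J, K, N, O, P}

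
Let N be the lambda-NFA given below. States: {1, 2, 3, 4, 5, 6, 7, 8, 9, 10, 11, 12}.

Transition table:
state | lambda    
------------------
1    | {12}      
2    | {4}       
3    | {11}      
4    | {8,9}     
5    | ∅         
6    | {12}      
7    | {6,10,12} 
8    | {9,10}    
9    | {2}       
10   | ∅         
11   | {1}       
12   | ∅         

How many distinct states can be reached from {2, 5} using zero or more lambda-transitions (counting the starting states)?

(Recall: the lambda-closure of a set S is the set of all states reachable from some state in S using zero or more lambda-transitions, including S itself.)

Start with {2, 5}.
From 2 via lambda: add 4.
From 4 via lambda: add 8, 9.
From 8 via lambda: add 10.
lambda-closure = {2, 4, 5, 8, 9, 10}, which has 6 states.

6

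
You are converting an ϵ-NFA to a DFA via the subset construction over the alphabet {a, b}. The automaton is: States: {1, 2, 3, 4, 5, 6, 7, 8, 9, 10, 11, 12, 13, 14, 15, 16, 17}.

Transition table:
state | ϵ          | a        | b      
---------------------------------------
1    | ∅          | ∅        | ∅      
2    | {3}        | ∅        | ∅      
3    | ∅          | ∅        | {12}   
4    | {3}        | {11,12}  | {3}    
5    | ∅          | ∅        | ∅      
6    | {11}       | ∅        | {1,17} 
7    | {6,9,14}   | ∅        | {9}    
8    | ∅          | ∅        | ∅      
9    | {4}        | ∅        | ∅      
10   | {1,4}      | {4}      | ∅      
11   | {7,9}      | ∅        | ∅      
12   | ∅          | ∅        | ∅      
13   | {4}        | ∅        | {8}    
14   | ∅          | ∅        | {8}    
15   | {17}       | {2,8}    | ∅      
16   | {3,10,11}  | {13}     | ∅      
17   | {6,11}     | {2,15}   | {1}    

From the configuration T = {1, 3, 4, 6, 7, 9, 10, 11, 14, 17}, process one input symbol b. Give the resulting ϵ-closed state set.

{1, 3, 4, 6, 7, 8, 9, 11, 12, 14, 17}

3 on b → {12}.
4 on b → {3}.
6 on b → {1, 17}.
7 on b → {9}.
14 on b → {8}.
17 on b → {1}.
No b-transition from 1, 9, 10, 11.
Union after reading b: {1, 3, 8, 9, 12, 17}.
Now take the ϵ-closure:
From 9 via ϵ: add 4.
From 17 via ϵ: add 6, 11.
From 11 via ϵ: add 7.
From 7 via ϵ: add 14.
No new states can be added; the closed set is {1, 3, 4, 6, 7, 8, 9, 11, 12, 14, 17}.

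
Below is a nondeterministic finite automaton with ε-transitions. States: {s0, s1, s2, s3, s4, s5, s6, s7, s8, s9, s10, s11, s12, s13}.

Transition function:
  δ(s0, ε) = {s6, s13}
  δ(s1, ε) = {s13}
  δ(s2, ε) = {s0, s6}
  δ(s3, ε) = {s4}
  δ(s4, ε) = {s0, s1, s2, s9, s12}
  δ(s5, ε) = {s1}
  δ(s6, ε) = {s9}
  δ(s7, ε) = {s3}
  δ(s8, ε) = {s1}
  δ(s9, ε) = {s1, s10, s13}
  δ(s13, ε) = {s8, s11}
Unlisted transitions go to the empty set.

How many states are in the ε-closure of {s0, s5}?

Start with {s0, s5}.
From s0 via ε: add s6, s13.
From s5 via ε: add s1.
From s6 via ε: add s9.
From s13 via ε: add s8, s11.
From s9 via ε: add s10.
ε-closure = {s0, s1, s5, s6, s8, s9, s10, s11, s13}, which has 9 states.

9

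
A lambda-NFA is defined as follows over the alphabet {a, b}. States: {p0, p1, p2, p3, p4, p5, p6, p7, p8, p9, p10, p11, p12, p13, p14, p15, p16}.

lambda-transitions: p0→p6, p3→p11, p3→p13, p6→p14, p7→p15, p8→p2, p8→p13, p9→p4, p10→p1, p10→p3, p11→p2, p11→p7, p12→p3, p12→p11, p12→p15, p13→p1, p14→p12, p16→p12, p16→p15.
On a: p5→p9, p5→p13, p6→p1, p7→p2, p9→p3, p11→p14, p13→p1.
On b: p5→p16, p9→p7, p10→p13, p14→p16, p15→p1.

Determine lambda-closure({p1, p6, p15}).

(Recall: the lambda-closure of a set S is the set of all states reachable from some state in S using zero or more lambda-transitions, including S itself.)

{p1, p2, p3, p6, p7, p11, p12, p13, p14, p15}

Start with {p1, p6, p15}.
From p6 via lambda: add p14.
From p14 via lambda: add p12.
From p12 via lambda: add p3, p11.
From p3 via lambda: add p13.
From p11 via lambda: add p2, p7.
No new states can be added; the closed set is {p1, p2, p3, p6, p7, p11, p12, p13, p14, p15}.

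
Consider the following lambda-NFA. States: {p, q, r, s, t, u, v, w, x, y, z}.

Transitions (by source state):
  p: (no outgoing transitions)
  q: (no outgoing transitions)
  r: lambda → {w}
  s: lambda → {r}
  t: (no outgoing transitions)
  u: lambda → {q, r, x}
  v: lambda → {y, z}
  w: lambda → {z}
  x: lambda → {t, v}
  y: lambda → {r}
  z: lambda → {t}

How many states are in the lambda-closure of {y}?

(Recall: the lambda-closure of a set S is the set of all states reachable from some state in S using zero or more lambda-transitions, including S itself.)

5

Start with {y}.
From y via lambda: add r.
From r via lambda: add w.
From w via lambda: add z.
From z via lambda: add t.
lambda-closure = {r, t, w, y, z}, which has 5 states.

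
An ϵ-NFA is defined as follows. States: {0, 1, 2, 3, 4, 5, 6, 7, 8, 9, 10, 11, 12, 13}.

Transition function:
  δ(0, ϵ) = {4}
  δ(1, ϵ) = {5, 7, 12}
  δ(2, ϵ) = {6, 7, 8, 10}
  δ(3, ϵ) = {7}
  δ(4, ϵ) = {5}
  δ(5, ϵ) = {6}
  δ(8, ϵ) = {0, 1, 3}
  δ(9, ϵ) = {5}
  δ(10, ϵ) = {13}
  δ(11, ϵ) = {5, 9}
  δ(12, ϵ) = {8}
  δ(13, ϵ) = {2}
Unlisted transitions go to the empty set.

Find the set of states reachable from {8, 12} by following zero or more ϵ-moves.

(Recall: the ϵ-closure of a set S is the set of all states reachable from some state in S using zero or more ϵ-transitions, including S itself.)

Start with {8, 12}.
From 8 via ϵ: add 0, 1, 3.
From 0 via ϵ: add 4.
From 1 via ϵ: add 5, 7.
From 5 via ϵ: add 6.
No new states can be added; the closed set is {0, 1, 3, 4, 5, 6, 7, 8, 12}.

{0, 1, 3, 4, 5, 6, 7, 8, 12}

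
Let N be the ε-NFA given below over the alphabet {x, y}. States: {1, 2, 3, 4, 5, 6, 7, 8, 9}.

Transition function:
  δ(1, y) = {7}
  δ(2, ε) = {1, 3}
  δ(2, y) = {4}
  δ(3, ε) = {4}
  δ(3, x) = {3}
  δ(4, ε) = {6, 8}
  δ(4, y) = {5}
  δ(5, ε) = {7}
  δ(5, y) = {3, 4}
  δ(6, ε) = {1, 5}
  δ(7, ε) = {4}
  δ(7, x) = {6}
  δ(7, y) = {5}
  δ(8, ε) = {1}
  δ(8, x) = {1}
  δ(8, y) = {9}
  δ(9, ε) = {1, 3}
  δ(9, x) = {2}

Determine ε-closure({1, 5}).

{1, 4, 5, 6, 7, 8}

Start with {1, 5}.
From 5 via ε: add 7.
From 7 via ε: add 4.
From 4 via ε: add 6, 8.
No new states can be added; the closed set is {1, 4, 5, 6, 7, 8}.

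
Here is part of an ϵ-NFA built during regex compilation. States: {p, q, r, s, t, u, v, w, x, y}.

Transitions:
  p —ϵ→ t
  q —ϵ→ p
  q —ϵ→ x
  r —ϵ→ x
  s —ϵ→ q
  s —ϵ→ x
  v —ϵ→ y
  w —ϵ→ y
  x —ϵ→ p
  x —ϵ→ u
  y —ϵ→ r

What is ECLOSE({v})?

{p, r, t, u, v, x, y}

Start with {v}.
From v via ϵ: add y.
From y via ϵ: add r.
From r via ϵ: add x.
From x via ϵ: add p, u.
From p via ϵ: add t.
No new states can be added; the closed set is {p, r, t, u, v, x, y}.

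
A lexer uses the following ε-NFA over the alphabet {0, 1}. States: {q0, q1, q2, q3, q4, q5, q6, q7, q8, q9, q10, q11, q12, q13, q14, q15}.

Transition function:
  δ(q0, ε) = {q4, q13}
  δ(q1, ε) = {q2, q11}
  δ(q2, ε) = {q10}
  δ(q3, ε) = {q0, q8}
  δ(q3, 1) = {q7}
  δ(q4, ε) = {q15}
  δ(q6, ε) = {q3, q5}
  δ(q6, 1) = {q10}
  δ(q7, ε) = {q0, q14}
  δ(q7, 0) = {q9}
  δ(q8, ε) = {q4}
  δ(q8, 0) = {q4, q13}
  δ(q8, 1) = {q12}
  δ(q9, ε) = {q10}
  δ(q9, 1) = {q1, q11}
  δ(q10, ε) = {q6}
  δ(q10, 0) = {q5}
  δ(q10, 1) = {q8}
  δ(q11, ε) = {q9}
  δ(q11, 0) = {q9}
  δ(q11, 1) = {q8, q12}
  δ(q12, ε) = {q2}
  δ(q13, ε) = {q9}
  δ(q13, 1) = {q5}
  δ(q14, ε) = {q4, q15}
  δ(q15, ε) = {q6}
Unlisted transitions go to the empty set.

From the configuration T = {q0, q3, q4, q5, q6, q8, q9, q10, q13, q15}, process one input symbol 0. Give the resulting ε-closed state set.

q8 on 0 → {q4, q13}.
q10 on 0 → {q5}.
No 0-transition from q0, q3, q4, q5, q6, q9, q13, q15.
Union after reading 0: {q4, q5, q13}.
Now take the ε-closure:
From q4 via ε: add q15.
From q13 via ε: add q9.
From q9 via ε: add q10.
From q15 via ε: add q6.
From q6 via ε: add q3.
From q3 via ε: add q0, q8.
No new states can be added; the closed set is {q0, q3, q4, q5, q6, q8, q9, q10, q13, q15}.

{q0, q3, q4, q5, q6, q8, q9, q10, q13, q15}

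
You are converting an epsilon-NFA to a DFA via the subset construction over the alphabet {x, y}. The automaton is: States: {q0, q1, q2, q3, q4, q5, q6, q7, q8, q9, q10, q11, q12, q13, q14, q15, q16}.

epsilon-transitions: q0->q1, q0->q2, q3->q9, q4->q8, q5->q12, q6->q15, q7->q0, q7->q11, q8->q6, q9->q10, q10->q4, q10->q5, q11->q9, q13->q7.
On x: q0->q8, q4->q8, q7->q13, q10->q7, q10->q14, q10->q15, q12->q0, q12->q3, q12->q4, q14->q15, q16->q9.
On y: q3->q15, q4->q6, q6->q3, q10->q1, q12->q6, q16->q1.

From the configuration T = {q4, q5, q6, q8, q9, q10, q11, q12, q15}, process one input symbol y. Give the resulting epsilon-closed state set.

{q1, q3, q4, q5, q6, q8, q9, q10, q12, q15}

q4 on y → {q6}.
q6 on y → {q3}.
q10 on y → {q1}.
q12 on y → {q6}.
No y-transition from q5, q8, q9, q11, q15.
Union after reading y: {q1, q3, q6}.
Now take the epsilon-closure:
From q3 via epsilon: add q9.
From q6 via epsilon: add q15.
From q9 via epsilon: add q10.
From q10 via epsilon: add q4, q5.
From q4 via epsilon: add q8.
From q5 via epsilon: add q12.
No new states can be added; the closed set is {q1, q3, q4, q5, q6, q8, q9, q10, q12, q15}.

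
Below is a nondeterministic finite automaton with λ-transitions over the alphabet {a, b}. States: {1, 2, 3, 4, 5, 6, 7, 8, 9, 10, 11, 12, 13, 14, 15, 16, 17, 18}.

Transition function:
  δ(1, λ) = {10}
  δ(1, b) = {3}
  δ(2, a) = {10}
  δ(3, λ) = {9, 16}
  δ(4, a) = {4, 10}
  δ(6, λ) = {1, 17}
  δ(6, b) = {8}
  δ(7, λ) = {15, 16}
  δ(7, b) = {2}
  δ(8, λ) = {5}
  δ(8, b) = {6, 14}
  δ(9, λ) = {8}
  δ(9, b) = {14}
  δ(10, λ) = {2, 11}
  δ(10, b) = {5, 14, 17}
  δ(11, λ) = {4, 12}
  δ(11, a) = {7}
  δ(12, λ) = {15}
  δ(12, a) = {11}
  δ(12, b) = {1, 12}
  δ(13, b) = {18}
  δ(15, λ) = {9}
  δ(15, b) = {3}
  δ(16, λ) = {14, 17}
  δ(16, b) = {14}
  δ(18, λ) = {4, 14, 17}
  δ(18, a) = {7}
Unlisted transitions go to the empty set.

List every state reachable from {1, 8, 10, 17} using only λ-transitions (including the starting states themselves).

{1, 2, 4, 5, 8, 9, 10, 11, 12, 15, 17}

Start with {1, 8, 10, 17}.
From 8 via λ: add 5.
From 10 via λ: add 2, 11.
From 11 via λ: add 4, 12.
From 12 via λ: add 15.
From 15 via λ: add 9.
No new states can be added; the closed set is {1, 2, 4, 5, 8, 9, 10, 11, 12, 15, 17}.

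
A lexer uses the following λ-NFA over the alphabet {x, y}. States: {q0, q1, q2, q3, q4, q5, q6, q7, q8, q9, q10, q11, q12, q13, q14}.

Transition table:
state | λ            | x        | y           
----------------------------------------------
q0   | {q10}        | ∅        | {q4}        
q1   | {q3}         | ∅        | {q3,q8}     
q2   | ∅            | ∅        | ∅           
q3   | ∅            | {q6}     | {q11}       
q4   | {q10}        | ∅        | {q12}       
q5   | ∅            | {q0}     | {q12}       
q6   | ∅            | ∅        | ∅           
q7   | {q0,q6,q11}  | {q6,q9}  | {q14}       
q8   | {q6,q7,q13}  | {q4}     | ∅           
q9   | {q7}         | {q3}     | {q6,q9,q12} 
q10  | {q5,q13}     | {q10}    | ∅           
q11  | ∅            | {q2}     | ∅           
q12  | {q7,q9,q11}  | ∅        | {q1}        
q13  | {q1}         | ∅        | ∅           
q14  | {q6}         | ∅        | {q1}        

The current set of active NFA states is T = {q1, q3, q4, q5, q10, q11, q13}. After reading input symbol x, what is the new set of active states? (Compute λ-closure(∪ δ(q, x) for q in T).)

q3 on x → {q6}.
q5 on x → {q0}.
q10 on x → {q10}.
q11 on x → {q2}.
No x-transition from q1, q4, q13.
Union after reading x: {q0, q2, q6, q10}.
Now take the λ-closure:
From q10 via λ: add q5, q13.
From q13 via λ: add q1.
From q1 via λ: add q3.
No new states can be added; the closed set is {q0, q1, q2, q3, q5, q6, q10, q13}.

{q0, q1, q2, q3, q5, q6, q10, q13}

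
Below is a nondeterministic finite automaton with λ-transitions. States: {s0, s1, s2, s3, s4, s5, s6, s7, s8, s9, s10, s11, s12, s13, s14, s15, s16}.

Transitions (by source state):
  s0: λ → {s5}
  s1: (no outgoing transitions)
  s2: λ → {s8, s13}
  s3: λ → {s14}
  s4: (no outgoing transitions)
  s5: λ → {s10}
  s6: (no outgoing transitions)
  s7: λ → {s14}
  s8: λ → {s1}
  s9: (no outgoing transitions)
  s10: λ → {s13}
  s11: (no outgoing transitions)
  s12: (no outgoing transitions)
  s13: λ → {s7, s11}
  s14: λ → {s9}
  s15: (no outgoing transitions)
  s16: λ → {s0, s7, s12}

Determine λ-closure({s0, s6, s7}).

Start with {s0, s6, s7}.
From s0 via λ: add s5.
From s7 via λ: add s14.
From s5 via λ: add s10.
From s14 via λ: add s9.
From s10 via λ: add s13.
From s13 via λ: add s11.
No new states can be added; the closed set is {s0, s5, s6, s7, s9, s10, s11, s13, s14}.

{s0, s5, s6, s7, s9, s10, s11, s13, s14}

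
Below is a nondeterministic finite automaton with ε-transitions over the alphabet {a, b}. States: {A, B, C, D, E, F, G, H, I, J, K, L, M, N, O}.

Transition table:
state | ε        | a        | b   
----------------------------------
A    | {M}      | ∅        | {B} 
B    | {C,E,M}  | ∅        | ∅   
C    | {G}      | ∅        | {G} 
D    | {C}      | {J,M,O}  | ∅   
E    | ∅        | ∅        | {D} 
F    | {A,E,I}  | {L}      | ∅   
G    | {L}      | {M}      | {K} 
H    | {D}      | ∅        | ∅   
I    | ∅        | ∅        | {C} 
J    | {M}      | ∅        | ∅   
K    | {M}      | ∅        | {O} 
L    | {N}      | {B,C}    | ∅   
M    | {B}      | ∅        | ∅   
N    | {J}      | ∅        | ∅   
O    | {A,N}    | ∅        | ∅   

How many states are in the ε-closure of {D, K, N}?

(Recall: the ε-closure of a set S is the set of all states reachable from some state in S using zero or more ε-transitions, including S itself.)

10

Start with {D, K, N}.
From D via ε: add C.
From K via ε: add M.
From N via ε: add J.
From C via ε: add G.
From M via ε: add B.
From B via ε: add E.
From G via ε: add L.
ε-closure = {B, C, D, E, G, J, K, L, M, N}, which has 10 states.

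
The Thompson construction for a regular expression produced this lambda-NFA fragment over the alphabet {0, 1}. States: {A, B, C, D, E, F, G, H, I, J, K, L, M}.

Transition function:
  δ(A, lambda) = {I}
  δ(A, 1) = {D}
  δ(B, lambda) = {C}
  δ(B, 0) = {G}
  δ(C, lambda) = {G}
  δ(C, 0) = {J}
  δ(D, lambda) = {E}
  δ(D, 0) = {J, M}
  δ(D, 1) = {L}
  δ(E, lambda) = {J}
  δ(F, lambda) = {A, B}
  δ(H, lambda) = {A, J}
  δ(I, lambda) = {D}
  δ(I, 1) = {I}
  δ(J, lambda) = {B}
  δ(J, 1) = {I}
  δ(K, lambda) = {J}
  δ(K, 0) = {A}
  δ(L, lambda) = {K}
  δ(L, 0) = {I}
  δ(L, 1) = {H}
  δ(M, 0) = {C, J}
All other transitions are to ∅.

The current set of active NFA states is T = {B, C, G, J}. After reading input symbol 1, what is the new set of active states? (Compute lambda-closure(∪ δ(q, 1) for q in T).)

{B, C, D, E, G, I, J}

J on 1 → {I}.
No 1-transition from B, C, G.
Union after reading 1: {I}.
Now take the lambda-closure:
From I via lambda: add D.
From D via lambda: add E.
From E via lambda: add J.
From J via lambda: add B.
From B via lambda: add C.
From C via lambda: add G.
No new states can be added; the closed set is {B, C, D, E, G, I, J}.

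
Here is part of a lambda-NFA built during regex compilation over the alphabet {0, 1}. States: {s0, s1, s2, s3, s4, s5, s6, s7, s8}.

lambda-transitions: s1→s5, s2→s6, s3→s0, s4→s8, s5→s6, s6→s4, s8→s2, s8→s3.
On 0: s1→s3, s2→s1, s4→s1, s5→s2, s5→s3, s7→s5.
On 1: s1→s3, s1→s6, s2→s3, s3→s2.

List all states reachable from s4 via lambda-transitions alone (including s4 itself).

Start with {s4}.
From s4 via lambda: add s8.
From s8 via lambda: add s2, s3.
From s2 via lambda: add s6.
From s3 via lambda: add s0.
No new states can be added; the closed set is {s0, s2, s3, s4, s6, s8}.

{s0, s2, s3, s4, s6, s8}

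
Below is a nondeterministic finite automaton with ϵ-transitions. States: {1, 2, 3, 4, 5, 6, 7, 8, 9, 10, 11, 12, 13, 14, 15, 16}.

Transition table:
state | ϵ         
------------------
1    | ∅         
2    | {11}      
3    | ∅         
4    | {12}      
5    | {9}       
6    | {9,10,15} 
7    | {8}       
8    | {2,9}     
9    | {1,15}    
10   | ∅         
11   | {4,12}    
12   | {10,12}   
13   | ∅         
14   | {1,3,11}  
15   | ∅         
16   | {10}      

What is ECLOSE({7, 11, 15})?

{1, 2, 4, 7, 8, 9, 10, 11, 12, 15}

Start with {7, 11, 15}.
From 7 via ϵ: add 8.
From 11 via ϵ: add 4, 12.
From 8 via ϵ: add 2, 9.
From 12 via ϵ: add 10.
From 9 via ϵ: add 1.
No new states can be added; the closed set is {1, 2, 4, 7, 8, 9, 10, 11, 12, 15}.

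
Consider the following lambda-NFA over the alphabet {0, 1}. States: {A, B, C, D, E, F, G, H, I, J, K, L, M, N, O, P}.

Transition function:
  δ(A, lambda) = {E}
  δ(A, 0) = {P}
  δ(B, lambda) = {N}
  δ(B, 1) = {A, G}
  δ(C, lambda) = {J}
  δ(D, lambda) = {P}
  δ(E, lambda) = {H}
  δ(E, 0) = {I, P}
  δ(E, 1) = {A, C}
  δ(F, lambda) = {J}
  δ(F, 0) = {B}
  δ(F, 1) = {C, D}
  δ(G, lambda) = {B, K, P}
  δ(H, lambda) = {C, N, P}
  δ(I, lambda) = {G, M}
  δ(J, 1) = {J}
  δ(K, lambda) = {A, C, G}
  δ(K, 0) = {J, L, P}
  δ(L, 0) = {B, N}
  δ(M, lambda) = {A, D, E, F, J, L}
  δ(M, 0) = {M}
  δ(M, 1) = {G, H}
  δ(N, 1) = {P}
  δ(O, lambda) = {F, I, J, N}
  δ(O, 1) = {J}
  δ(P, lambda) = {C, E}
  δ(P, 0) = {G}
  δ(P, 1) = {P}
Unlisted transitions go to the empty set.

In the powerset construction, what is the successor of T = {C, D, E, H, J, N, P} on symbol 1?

{A, C, E, H, J, N, P}

E on 1 → {A, C}.
J on 1 → {J}.
N on 1 → {P}.
P on 1 → {P}.
No 1-transition from C, D, H.
Union after reading 1: {A, C, J, P}.
Now take the lambda-closure:
From A via lambda: add E.
From E via lambda: add H.
From H via lambda: add N.
No new states can be added; the closed set is {A, C, E, H, J, N, P}.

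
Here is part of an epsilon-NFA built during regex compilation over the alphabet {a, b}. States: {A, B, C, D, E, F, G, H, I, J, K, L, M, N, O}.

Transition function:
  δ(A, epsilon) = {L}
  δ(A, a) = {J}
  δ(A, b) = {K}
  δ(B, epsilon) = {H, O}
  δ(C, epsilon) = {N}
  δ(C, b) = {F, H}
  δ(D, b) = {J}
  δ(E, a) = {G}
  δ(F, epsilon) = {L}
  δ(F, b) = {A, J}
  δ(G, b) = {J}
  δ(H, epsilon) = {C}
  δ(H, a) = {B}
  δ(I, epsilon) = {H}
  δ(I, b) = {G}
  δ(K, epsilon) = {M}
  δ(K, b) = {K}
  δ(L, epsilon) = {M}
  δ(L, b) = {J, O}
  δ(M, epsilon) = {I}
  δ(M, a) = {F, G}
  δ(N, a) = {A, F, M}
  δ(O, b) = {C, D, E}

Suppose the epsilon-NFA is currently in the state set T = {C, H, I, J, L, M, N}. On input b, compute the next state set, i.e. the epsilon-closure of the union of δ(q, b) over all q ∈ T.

C on b → {F, H}.
I on b → {G}.
L on b → {J, O}.
No b-transition from H, J, M, N.
Union after reading b: {F, G, H, J, O}.
Now take the epsilon-closure:
From F via epsilon: add L.
From H via epsilon: add C.
From C via epsilon: add N.
From L via epsilon: add M.
From M via epsilon: add I.
No new states can be added; the closed set is {C, F, G, H, I, J, L, M, N, O}.

{C, F, G, H, I, J, L, M, N, O}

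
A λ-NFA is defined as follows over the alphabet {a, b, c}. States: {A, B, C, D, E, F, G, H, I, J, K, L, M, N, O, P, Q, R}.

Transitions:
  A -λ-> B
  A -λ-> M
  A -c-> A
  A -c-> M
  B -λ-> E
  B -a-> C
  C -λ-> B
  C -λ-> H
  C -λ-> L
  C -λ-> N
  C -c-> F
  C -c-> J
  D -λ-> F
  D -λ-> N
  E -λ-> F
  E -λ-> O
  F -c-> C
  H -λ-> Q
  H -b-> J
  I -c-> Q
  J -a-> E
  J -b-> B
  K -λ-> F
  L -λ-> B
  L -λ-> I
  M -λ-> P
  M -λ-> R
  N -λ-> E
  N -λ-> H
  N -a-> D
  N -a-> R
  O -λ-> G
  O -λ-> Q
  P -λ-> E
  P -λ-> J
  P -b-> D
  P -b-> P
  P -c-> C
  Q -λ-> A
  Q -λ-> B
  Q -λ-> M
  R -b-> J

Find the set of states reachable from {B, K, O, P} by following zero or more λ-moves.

Start with {B, K, O, P}.
From B via λ: add E.
From K via λ: add F.
From O via λ: add G, Q.
From P via λ: add J.
From Q via λ: add A, M.
From M via λ: add R.
No new states can be added; the closed set is {A, B, E, F, G, J, K, M, O, P, Q, R}.

{A, B, E, F, G, J, K, M, O, P, Q, R}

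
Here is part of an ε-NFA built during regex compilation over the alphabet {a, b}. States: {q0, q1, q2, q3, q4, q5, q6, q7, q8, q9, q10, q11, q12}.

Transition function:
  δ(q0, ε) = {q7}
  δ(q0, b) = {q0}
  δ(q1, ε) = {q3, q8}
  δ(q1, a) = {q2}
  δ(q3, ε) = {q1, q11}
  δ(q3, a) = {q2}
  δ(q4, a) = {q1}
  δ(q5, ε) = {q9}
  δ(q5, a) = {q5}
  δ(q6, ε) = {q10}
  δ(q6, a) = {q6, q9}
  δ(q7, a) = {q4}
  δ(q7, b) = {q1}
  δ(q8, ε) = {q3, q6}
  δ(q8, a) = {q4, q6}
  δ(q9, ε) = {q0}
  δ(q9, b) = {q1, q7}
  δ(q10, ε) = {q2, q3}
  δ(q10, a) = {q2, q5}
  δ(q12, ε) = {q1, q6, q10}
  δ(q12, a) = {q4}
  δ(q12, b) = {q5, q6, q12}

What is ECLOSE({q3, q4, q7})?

{q1, q2, q3, q4, q6, q7, q8, q10, q11}

Start with {q3, q4, q7}.
From q3 via ε: add q1, q11.
From q1 via ε: add q8.
From q8 via ε: add q6.
From q6 via ε: add q10.
From q10 via ε: add q2.
No new states can be added; the closed set is {q1, q2, q3, q4, q6, q7, q8, q10, q11}.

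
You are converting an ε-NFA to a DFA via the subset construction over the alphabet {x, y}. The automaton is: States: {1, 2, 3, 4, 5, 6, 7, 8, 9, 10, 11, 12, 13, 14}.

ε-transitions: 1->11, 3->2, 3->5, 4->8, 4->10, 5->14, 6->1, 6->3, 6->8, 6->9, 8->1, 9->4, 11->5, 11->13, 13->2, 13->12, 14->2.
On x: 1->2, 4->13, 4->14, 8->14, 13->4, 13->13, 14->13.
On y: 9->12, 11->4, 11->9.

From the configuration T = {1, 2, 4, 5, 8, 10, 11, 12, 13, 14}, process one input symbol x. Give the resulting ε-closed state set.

1 on x → {2}.
4 on x → {13, 14}.
8 on x → {14}.
13 on x → {4, 13}.
14 on x → {13}.
No x-transition from 2, 5, 10, 11, 12.
Union after reading x: {2, 4, 13, 14}.
Now take the ε-closure:
From 4 via ε: add 8, 10.
From 13 via ε: add 12.
From 8 via ε: add 1.
From 1 via ε: add 11.
From 11 via ε: add 5.
No new states can be added; the closed set is {1, 2, 4, 5, 8, 10, 11, 12, 13, 14}.

{1, 2, 4, 5, 8, 10, 11, 12, 13, 14}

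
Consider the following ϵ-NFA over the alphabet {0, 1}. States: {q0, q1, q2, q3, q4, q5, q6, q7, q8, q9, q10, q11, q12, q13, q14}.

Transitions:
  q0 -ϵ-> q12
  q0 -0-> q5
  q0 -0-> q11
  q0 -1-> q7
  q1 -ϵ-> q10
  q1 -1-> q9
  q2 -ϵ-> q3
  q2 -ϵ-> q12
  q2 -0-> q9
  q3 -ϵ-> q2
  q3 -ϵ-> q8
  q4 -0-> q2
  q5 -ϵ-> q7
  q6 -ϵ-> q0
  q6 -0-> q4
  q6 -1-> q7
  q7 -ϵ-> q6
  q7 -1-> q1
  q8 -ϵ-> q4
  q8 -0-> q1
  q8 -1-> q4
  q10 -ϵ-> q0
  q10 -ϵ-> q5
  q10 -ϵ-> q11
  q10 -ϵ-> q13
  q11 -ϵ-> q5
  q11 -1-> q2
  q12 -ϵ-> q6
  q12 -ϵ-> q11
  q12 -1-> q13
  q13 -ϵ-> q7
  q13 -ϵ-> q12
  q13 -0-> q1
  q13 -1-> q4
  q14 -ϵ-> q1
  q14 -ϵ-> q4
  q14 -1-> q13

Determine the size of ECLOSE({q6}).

6

Start with {q6}.
From q6 via ϵ: add q0.
From q0 via ϵ: add q12.
From q12 via ϵ: add q11.
From q11 via ϵ: add q5.
From q5 via ϵ: add q7.
ϵ-closure = {q0, q5, q6, q7, q11, q12}, which has 6 states.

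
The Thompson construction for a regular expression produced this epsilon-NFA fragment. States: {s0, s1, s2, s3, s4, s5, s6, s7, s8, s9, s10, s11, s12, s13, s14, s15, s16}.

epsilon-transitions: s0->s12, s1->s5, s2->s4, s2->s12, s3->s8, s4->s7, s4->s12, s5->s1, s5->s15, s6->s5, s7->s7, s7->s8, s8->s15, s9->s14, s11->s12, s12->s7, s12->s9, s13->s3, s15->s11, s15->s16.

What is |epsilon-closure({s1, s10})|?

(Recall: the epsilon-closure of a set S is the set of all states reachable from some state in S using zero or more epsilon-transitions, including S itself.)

11

Start with {s1, s10}.
From s1 via epsilon: add s5.
From s5 via epsilon: add s15.
From s15 via epsilon: add s11, s16.
From s11 via epsilon: add s12.
From s12 via epsilon: add s7, s9.
From s7 via epsilon: add s8.
From s9 via epsilon: add s14.
epsilon-closure = {s1, s5, s7, s8, s9, s10, s11, s12, s14, s15, s16}, which has 11 states.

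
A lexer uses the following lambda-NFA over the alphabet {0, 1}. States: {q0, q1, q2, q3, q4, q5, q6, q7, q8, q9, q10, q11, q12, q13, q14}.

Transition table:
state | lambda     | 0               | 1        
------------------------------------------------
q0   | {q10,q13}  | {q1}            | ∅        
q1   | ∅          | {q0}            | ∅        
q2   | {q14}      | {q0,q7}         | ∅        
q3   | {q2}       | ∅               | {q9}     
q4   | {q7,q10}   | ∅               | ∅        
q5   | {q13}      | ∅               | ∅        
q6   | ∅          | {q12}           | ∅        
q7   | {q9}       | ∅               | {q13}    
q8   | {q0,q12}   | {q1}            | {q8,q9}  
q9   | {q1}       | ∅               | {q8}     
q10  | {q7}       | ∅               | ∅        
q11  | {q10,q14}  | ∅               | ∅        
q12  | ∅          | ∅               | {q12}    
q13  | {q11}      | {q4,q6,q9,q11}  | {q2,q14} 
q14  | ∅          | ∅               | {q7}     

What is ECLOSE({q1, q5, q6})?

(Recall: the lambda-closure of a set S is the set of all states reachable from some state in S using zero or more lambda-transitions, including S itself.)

{q1, q5, q6, q7, q9, q10, q11, q13, q14}

Start with {q1, q5, q6}.
From q5 via lambda: add q13.
From q13 via lambda: add q11.
From q11 via lambda: add q10, q14.
From q10 via lambda: add q7.
From q7 via lambda: add q9.
No new states can be added; the closed set is {q1, q5, q6, q7, q9, q10, q11, q13, q14}.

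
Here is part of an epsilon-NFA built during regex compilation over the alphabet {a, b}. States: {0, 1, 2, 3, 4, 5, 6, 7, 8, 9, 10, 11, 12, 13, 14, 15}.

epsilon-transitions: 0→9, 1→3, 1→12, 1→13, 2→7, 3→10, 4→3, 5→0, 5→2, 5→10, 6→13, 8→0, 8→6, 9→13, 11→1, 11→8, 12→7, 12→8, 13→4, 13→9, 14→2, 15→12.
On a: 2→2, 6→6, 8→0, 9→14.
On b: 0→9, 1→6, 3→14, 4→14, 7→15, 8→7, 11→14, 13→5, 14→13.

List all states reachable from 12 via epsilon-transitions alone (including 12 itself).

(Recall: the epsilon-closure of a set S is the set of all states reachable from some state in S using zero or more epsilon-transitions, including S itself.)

{0, 3, 4, 6, 7, 8, 9, 10, 12, 13}

Start with {12}.
From 12 via epsilon: add 7, 8.
From 8 via epsilon: add 0, 6.
From 0 via epsilon: add 9.
From 6 via epsilon: add 13.
From 13 via epsilon: add 4.
From 4 via epsilon: add 3.
From 3 via epsilon: add 10.
No new states can be added; the closed set is {0, 3, 4, 6, 7, 8, 9, 10, 12, 13}.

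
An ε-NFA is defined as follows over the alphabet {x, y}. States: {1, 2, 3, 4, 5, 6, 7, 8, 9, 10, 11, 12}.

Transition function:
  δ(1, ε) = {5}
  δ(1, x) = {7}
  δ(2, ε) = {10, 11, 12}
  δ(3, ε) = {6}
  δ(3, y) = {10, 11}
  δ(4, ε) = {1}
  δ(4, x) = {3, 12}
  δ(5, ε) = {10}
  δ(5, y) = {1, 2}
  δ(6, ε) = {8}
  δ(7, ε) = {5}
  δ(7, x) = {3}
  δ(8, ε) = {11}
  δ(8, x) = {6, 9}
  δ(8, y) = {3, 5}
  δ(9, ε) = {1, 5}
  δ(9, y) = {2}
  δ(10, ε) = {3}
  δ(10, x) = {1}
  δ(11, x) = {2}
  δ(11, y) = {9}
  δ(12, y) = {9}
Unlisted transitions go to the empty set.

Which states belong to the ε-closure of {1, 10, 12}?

{1, 3, 5, 6, 8, 10, 11, 12}

Start with {1, 10, 12}.
From 1 via ε: add 5.
From 10 via ε: add 3.
From 3 via ε: add 6.
From 6 via ε: add 8.
From 8 via ε: add 11.
No new states can be added; the closed set is {1, 3, 5, 6, 8, 10, 11, 12}.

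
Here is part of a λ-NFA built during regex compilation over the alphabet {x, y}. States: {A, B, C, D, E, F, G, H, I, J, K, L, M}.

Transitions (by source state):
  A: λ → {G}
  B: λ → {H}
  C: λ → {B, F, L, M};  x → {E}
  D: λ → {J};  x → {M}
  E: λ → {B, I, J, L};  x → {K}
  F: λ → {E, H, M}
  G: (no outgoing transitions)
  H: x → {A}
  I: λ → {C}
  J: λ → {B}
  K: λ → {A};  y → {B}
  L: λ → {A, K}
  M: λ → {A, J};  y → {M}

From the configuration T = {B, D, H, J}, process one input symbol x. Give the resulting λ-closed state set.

{A, B, G, H, J, M}

D on x → {M}.
H on x → {A}.
No x-transition from B, J.
Union after reading x: {A, M}.
Now take the λ-closure:
From A via λ: add G.
From M via λ: add J.
From J via λ: add B.
From B via λ: add H.
No new states can be added; the closed set is {A, B, G, H, J, M}.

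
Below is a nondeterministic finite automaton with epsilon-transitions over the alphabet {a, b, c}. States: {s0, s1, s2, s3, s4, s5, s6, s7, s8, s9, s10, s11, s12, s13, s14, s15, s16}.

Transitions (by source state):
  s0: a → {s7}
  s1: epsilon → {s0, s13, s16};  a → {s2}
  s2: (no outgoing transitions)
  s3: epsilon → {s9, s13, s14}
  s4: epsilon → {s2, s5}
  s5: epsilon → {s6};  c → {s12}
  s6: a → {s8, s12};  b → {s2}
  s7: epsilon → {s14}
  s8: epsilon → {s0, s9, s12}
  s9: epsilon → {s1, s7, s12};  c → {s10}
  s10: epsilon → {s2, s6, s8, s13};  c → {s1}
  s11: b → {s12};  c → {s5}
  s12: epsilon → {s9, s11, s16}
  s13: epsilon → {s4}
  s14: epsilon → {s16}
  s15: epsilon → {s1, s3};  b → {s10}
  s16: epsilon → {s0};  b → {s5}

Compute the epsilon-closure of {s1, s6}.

Start with {s1, s6}.
From s1 via epsilon: add s0, s13, s16.
From s13 via epsilon: add s4.
From s4 via epsilon: add s2, s5.
No new states can be added; the closed set is {s0, s1, s2, s4, s5, s6, s13, s16}.

{s0, s1, s2, s4, s5, s6, s13, s16}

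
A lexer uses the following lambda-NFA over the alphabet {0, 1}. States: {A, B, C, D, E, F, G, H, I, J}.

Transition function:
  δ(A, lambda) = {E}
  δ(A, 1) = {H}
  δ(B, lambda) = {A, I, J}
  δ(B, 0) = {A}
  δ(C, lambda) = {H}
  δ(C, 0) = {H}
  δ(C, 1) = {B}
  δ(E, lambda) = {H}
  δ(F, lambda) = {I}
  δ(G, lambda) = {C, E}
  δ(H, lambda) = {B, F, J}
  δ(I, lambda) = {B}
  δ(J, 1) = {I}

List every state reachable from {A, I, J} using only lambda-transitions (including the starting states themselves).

{A, B, E, F, H, I, J}

Start with {A, I, J}.
From A via lambda: add E.
From I via lambda: add B.
From E via lambda: add H.
From H via lambda: add F.
No new states can be added; the closed set is {A, B, E, F, H, I, J}.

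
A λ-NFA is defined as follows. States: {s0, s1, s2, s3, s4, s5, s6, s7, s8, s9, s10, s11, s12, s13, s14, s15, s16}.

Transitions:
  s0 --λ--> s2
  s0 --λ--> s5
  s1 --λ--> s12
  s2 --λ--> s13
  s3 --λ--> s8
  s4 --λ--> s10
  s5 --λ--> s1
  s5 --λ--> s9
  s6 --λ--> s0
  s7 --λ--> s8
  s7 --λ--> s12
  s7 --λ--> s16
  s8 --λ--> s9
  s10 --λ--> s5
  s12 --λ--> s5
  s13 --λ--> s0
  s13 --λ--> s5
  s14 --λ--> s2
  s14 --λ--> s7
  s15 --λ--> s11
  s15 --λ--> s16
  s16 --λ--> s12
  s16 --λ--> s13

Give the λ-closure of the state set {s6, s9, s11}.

{s0, s1, s2, s5, s6, s9, s11, s12, s13}

Start with {s6, s9, s11}.
From s6 via λ: add s0.
From s0 via λ: add s2, s5.
From s2 via λ: add s13.
From s5 via λ: add s1.
From s1 via λ: add s12.
No new states can be added; the closed set is {s0, s1, s2, s5, s6, s9, s11, s12, s13}.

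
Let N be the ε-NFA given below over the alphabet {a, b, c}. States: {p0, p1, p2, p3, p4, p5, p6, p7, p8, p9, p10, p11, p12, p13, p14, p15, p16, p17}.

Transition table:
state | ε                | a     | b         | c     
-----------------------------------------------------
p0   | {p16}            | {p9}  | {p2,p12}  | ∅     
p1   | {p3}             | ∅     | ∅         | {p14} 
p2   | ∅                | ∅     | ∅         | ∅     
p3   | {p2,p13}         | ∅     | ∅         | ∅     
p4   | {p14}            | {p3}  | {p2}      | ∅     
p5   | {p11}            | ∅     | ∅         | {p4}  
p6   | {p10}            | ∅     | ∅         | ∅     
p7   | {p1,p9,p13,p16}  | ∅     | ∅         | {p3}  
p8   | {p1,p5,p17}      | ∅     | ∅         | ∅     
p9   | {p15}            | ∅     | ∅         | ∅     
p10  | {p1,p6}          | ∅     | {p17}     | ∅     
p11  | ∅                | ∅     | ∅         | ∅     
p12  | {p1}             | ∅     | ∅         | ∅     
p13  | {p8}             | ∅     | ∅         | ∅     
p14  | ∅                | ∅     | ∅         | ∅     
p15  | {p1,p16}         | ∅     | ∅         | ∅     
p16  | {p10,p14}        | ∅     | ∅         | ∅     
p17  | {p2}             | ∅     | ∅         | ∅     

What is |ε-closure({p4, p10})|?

Start with {p4, p10}.
From p4 via ε: add p14.
From p10 via ε: add p1, p6.
From p1 via ε: add p3.
From p3 via ε: add p2, p13.
From p13 via ε: add p8.
From p8 via ε: add p5, p17.
From p5 via ε: add p11.
ε-closure = {p1, p2, p3, p4, p5, p6, p8, p10, p11, p13, p14, p17}, which has 12 states.

12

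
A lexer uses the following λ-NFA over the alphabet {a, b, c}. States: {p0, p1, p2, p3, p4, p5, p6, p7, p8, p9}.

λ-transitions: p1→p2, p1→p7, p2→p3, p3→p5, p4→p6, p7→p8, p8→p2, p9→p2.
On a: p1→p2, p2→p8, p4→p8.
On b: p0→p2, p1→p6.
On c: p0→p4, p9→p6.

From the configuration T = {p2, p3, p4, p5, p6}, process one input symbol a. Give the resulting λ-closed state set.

p2 on a → {p8}.
p4 on a → {p8}.
No a-transition from p3, p5, p6.
Union after reading a: {p8}.
Now take the λ-closure:
From p8 via λ: add p2.
From p2 via λ: add p3.
From p3 via λ: add p5.
No new states can be added; the closed set is {p2, p3, p5, p8}.

{p2, p3, p5, p8}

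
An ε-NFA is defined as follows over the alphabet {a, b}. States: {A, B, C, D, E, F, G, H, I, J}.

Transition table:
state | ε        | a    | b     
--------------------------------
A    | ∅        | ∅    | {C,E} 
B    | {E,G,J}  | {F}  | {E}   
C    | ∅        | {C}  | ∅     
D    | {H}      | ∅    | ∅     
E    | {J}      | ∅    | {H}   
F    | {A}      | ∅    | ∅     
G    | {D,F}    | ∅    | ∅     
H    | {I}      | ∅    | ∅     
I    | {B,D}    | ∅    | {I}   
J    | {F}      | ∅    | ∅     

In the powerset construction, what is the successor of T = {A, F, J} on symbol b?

{A, C, E, F, J}

A on b → {C, E}.
No b-transition from F, J.
Union after reading b: {C, E}.
Now take the ε-closure:
From E via ε: add J.
From J via ε: add F.
From F via ε: add A.
No new states can be added; the closed set is {A, C, E, F, J}.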